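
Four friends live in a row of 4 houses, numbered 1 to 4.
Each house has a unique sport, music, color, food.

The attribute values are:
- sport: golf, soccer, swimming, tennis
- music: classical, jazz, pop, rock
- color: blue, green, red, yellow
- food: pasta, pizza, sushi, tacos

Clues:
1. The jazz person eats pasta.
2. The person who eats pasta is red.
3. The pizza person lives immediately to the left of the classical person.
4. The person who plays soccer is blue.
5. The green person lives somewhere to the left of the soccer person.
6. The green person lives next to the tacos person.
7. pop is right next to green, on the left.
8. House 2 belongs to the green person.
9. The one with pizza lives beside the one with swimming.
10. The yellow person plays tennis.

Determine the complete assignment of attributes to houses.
Solution:

House | Sport | Music | Color | Food
------------------------------------
  1   | tennis | pop | yellow | pizza
  2   | swimming | classical | green | sushi
  3   | soccer | rock | blue | tacos
  4   | golf | jazz | red | pasta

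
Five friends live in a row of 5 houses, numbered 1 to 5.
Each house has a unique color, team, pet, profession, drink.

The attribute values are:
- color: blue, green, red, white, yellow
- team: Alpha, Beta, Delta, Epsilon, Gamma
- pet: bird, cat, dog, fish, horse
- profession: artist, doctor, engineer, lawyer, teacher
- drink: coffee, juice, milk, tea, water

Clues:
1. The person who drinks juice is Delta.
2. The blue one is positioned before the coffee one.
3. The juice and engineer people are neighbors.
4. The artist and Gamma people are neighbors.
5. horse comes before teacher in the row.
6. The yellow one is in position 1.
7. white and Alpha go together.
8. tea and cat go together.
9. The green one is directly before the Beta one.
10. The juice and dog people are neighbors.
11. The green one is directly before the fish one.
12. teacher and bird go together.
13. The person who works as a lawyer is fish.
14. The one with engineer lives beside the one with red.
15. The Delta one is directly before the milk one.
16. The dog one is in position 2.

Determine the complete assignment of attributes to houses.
Solution:

House | Color | Team | Pet | Profession | Drink
-----------------------------------------------
  1   | yellow | Delta | horse | artist | juice
  2   | green | Gamma | dog | engineer | milk
  3   | red | Beta | fish | lawyer | water
  4   | blue | Epsilon | cat | doctor | tea
  5   | white | Alpha | bird | teacher | coffee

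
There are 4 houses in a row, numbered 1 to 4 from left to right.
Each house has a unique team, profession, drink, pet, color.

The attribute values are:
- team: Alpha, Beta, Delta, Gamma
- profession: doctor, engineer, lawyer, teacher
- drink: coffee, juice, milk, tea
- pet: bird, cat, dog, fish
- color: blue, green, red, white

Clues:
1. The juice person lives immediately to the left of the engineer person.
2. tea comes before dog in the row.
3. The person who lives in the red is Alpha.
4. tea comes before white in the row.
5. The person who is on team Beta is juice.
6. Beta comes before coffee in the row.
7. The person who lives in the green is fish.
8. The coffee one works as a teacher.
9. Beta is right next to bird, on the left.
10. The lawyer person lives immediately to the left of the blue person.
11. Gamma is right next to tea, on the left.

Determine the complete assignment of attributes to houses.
Solution:

House | Team | Profession | Drink | Pet | Color
-----------------------------------------------
  1   | Beta | lawyer | juice | fish | green
  2   | Gamma | engineer | milk | bird | blue
  3   | Alpha | doctor | tea | cat | red
  4   | Delta | teacher | coffee | dog | white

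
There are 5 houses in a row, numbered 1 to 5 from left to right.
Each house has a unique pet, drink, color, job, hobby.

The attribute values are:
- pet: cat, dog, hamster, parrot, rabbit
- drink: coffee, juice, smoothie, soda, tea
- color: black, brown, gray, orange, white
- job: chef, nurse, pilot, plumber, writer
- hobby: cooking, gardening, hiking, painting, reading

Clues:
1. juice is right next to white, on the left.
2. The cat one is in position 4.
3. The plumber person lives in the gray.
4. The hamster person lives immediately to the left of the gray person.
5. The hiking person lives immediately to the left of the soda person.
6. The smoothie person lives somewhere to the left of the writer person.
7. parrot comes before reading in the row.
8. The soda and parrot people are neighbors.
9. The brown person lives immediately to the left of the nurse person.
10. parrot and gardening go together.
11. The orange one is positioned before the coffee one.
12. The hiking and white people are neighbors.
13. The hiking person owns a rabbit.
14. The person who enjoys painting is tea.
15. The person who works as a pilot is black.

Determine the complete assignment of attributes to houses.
Solution:

House | Pet | Drink | Color | Job | Hobby
-----------------------------------------
  1   | rabbit | juice | brown | chef | hiking
  2   | hamster | soda | white | nurse | cooking
  3   | parrot | smoothie | gray | plumber | gardening
  4   | cat | tea | orange | writer | painting
  5   | dog | coffee | black | pilot | reading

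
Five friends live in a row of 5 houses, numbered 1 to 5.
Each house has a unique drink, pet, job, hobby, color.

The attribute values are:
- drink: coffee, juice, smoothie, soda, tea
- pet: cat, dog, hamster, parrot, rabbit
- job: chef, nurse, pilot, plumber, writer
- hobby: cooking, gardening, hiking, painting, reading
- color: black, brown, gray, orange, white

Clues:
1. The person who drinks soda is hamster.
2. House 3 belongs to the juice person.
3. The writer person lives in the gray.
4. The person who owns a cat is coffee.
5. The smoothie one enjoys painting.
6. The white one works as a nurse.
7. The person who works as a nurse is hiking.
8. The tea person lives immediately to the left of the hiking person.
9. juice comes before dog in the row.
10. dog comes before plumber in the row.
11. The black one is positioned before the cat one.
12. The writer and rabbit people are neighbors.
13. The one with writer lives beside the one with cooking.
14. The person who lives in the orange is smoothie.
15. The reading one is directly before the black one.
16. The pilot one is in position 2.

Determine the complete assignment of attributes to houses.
Solution:

House | Drink | Pet | Job | Hobby | Color
-----------------------------------------
  1   | soda | hamster | writer | reading | gray
  2   | tea | rabbit | pilot | cooking | black
  3   | juice | parrot | nurse | hiking | white
  4   | smoothie | dog | chef | painting | orange
  5   | coffee | cat | plumber | gardening | brown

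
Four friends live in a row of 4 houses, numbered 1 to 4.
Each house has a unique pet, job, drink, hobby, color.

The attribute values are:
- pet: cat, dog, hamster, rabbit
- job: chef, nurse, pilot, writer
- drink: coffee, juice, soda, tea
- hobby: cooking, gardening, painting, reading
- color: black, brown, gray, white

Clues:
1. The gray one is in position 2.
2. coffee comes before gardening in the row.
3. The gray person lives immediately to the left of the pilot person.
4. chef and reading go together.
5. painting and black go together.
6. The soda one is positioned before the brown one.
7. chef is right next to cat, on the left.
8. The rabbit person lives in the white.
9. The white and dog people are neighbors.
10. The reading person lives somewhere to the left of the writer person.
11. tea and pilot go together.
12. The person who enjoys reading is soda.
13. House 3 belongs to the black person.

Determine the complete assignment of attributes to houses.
Solution:

House | Pet | Job | Drink | Hobby | Color
-----------------------------------------
  1   | rabbit | nurse | coffee | cooking | white
  2   | dog | chef | soda | reading | gray
  3   | cat | pilot | tea | painting | black
  4   | hamster | writer | juice | gardening | brown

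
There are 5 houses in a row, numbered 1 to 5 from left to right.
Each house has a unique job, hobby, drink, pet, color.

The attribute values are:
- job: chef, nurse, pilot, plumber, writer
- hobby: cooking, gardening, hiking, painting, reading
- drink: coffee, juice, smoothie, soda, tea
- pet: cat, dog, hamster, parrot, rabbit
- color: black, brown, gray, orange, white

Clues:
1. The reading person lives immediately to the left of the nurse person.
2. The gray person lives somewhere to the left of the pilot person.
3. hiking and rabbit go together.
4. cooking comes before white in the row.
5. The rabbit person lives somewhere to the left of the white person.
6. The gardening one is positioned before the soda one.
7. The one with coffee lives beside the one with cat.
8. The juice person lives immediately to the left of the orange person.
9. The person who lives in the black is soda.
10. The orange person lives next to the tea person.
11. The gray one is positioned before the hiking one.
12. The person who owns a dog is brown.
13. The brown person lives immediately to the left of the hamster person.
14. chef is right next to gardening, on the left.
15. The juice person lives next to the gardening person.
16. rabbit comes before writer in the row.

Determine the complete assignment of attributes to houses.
Solution:

House | Job | Hobby | Drink | Pet | Color
-----------------------------------------
  1   | chef | reading | juice | dog | brown
  2   | nurse | gardening | coffee | hamster | orange
  3   | plumber | cooking | tea | cat | gray
  4   | pilot | hiking | soda | rabbit | black
  5   | writer | painting | smoothie | parrot | white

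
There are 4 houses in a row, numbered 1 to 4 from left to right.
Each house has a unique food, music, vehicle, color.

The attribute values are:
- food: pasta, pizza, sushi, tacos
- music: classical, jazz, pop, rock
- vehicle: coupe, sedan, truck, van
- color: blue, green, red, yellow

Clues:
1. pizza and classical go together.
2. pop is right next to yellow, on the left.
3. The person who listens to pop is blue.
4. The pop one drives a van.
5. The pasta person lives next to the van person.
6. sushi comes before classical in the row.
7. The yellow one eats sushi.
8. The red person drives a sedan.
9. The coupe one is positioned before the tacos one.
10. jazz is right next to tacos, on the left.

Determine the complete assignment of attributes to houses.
Solution:

House | Food | Music | Vehicle | Color
--------------------------------------
  1   | pasta | jazz | coupe | green
  2   | tacos | pop | van | blue
  3   | sushi | rock | truck | yellow
  4   | pizza | classical | sedan | red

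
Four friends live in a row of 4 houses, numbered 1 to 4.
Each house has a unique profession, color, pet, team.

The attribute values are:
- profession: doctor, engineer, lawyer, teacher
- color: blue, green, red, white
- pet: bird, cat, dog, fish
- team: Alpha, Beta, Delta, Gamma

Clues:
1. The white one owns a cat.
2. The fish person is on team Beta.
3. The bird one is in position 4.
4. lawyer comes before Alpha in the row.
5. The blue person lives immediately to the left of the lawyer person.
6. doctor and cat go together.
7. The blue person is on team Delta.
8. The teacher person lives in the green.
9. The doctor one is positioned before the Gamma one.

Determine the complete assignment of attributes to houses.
Solution:

House | Profession | Color | Pet | Team
---------------------------------------
  1   | engineer | blue | dog | Delta
  2   | lawyer | red | fish | Beta
  3   | doctor | white | cat | Alpha
  4   | teacher | green | bird | Gamma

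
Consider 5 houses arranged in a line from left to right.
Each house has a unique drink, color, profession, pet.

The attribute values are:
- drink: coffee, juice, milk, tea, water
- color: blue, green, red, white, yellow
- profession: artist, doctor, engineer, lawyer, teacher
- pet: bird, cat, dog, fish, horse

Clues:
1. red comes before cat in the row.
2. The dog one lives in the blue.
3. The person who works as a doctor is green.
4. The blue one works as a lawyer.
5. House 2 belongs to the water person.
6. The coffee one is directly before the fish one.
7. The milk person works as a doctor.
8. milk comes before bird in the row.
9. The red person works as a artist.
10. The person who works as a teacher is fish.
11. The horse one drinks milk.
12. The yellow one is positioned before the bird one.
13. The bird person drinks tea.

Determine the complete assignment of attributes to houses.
Solution:

House | Drink | Color | Profession | Pet
----------------------------------------
  1   | coffee | blue | lawyer | dog
  2   | water | yellow | teacher | fish
  3   | milk | green | doctor | horse
  4   | tea | red | artist | bird
  5   | juice | white | engineer | cat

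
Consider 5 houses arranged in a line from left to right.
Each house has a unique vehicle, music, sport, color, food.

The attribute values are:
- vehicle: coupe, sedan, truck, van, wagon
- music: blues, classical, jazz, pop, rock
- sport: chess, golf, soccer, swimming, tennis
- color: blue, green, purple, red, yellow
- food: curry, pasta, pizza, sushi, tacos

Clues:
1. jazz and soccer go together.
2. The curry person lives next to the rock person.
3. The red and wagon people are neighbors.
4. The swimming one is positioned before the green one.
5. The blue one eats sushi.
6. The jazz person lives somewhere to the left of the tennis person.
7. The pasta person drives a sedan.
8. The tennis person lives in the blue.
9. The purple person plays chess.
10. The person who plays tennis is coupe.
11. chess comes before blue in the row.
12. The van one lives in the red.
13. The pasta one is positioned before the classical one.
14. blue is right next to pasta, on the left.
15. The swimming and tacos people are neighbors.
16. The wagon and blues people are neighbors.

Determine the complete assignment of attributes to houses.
Solution:

House | Vehicle | Music | Sport | Color | Food
----------------------------------------------
  1   | van | jazz | soccer | red | curry
  2   | wagon | rock | chess | purple | pizza
  3   | coupe | blues | tennis | blue | sushi
  4   | sedan | pop | swimming | yellow | pasta
  5   | truck | classical | golf | green | tacos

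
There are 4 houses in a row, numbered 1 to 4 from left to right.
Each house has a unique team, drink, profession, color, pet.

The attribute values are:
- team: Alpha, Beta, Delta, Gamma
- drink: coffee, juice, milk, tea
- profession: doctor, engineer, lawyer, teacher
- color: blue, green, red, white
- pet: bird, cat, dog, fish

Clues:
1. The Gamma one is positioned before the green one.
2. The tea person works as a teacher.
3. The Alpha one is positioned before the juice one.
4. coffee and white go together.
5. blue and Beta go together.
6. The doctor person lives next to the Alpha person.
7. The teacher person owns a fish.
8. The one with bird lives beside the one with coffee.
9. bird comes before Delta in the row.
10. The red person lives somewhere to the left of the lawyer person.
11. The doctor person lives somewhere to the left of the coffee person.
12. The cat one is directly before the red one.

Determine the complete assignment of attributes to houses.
Solution:

House | Team | Drink | Profession | Color | Pet
-----------------------------------------------
  1   | Beta | milk | doctor | blue | bird
  2   | Alpha | coffee | engineer | white | cat
  3   | Gamma | tea | teacher | red | fish
  4   | Delta | juice | lawyer | green | dog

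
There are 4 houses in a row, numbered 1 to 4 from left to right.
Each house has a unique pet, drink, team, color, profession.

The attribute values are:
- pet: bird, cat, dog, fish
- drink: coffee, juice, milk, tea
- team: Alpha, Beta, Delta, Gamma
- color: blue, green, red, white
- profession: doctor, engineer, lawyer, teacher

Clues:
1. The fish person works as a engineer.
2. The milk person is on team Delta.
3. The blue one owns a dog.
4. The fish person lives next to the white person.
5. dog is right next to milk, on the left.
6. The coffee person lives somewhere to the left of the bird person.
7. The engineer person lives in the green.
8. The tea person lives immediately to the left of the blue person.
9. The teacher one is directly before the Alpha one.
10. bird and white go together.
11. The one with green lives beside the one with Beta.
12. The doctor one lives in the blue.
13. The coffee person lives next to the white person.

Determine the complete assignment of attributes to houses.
Solution:

House | Pet | Drink | Team | Color | Profession
-----------------------------------------------
  1   | fish | coffee | Gamma | green | engineer
  2   | bird | tea | Beta | white | teacher
  3   | dog | juice | Alpha | blue | doctor
  4   | cat | milk | Delta | red | lawyer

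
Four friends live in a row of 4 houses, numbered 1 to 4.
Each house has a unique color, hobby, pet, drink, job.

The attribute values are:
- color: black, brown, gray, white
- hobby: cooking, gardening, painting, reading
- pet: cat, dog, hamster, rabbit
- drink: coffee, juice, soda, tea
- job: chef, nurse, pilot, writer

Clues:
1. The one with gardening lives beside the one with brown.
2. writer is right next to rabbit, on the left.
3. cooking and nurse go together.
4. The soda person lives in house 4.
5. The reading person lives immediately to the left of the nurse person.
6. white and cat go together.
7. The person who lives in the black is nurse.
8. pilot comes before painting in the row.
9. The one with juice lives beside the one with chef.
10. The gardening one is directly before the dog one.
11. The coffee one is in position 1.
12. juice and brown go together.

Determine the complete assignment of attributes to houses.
Solution:

House | Color | Hobby | Pet | Drink | Job
-----------------------------------------
  1   | white | gardening | cat | coffee | pilot
  2   | brown | painting | dog | juice | writer
  3   | gray | reading | rabbit | tea | chef
  4   | black | cooking | hamster | soda | nurse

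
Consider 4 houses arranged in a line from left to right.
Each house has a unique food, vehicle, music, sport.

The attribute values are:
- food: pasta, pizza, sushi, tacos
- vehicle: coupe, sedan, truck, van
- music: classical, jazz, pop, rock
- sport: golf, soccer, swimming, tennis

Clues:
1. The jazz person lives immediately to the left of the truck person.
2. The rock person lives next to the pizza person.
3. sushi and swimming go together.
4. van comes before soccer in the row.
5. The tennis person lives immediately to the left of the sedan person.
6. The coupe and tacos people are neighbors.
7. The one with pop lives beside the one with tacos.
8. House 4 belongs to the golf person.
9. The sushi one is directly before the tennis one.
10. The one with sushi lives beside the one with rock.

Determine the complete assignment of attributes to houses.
Solution:

House | Food | Vehicle | Music | Sport
--------------------------------------
  1   | sushi | coupe | pop | swimming
  2   | tacos | van | rock | tennis
  3   | pizza | sedan | jazz | soccer
  4   | pasta | truck | classical | golf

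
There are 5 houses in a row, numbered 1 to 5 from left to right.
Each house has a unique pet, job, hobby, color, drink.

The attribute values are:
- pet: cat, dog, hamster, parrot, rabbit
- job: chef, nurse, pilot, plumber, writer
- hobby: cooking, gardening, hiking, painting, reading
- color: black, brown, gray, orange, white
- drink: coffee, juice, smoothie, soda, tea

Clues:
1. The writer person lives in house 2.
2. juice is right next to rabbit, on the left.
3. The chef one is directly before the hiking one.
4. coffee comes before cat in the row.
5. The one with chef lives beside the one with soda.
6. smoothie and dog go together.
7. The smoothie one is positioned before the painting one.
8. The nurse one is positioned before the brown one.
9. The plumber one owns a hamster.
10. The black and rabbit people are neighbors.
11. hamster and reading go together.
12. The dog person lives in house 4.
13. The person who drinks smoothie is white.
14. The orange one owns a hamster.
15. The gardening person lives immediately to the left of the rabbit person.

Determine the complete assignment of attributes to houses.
Solution:

House | Pet | Job | Hobby | Color | Drink
-----------------------------------------
  1   | parrot | chef | gardening | black | juice
  2   | rabbit | writer | hiking | gray | soda
  3   | hamster | plumber | reading | orange | coffee
  4   | dog | nurse | cooking | white | smoothie
  5   | cat | pilot | painting | brown | tea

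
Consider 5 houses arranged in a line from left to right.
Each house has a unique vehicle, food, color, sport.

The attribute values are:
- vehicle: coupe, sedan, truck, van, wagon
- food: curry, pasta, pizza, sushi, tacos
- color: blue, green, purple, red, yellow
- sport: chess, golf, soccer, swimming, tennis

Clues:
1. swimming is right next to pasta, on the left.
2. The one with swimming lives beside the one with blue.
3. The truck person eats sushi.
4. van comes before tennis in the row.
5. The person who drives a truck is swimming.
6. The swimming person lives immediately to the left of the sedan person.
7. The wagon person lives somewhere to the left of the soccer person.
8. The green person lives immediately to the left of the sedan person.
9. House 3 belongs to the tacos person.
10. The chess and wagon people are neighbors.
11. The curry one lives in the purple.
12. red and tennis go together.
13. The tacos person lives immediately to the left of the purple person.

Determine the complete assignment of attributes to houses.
Solution:

House | Vehicle | Food | Color | Sport
--------------------------------------
  1   | truck | sushi | green | swimming
  2   | sedan | pasta | blue | chess
  3   | wagon | tacos | yellow | golf
  4   | van | curry | purple | soccer
  5   | coupe | pizza | red | tennis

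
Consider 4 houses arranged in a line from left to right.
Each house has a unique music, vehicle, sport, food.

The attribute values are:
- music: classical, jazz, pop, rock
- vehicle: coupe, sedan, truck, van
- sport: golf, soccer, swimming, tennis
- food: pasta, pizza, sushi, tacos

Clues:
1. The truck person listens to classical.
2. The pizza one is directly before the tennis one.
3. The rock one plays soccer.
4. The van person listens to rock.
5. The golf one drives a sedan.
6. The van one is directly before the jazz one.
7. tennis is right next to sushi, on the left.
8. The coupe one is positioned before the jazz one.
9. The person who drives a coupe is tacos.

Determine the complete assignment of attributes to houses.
Solution:

House | Music | Vehicle | Sport | Food
--------------------------------------
  1   | classical | truck | swimming | pizza
  2   | pop | coupe | tennis | tacos
  3   | rock | van | soccer | sushi
  4   | jazz | sedan | golf | pasta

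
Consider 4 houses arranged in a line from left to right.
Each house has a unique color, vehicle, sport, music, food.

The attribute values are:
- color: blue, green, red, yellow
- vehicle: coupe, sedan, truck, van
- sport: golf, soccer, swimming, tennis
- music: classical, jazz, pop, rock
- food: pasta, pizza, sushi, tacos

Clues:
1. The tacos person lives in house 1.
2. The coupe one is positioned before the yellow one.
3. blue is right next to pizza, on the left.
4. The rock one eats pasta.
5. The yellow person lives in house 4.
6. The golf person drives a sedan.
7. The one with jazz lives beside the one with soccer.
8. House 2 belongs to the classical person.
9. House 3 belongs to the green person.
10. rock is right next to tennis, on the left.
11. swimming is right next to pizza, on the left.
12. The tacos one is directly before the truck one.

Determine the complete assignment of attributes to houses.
Solution:

House | Color | Vehicle | Sport | Music | Food
----------------------------------------------
  1   | blue | coupe | swimming | jazz | tacos
  2   | red | truck | soccer | classical | pizza
  3   | green | sedan | golf | rock | pasta
  4   | yellow | van | tennis | pop | sushi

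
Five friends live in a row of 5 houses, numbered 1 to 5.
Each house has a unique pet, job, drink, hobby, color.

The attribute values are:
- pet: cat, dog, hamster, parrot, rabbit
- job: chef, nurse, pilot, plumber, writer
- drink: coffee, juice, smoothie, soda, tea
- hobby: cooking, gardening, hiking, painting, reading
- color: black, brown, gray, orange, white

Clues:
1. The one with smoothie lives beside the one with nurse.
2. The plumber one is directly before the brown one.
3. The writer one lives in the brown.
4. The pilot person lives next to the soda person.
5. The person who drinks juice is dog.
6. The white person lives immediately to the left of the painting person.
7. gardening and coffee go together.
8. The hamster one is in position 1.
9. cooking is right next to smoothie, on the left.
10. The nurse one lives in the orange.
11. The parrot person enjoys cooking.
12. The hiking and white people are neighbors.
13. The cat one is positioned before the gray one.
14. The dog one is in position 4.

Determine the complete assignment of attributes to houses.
Solution:

House | Pet | Job | Drink | Hobby | Color
-----------------------------------------
  1   | hamster | pilot | tea | hiking | black
  2   | parrot | plumber | soda | cooking | white
  3   | cat | writer | smoothie | painting | brown
  4   | dog | nurse | juice | reading | orange
  5   | rabbit | chef | coffee | gardening | gray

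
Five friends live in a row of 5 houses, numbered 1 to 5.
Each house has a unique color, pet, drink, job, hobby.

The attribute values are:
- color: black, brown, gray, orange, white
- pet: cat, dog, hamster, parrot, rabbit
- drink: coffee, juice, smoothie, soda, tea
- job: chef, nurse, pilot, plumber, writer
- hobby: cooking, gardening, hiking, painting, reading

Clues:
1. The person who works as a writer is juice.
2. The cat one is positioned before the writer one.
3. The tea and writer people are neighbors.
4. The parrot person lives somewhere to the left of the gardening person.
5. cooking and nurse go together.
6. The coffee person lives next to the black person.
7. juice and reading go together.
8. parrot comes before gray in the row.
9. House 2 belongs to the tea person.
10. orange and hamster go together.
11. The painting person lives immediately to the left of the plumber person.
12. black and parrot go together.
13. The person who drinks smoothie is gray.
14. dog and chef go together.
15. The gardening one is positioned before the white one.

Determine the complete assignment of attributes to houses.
Solution:

House | Color | Pet | Drink | Job | Hobby
-----------------------------------------
  1   | brown | cat | coffee | pilot | painting
  2   | black | parrot | tea | plumber | hiking
  3   | orange | hamster | juice | writer | reading
  4   | gray | dog | smoothie | chef | gardening
  5   | white | rabbit | soda | nurse | cooking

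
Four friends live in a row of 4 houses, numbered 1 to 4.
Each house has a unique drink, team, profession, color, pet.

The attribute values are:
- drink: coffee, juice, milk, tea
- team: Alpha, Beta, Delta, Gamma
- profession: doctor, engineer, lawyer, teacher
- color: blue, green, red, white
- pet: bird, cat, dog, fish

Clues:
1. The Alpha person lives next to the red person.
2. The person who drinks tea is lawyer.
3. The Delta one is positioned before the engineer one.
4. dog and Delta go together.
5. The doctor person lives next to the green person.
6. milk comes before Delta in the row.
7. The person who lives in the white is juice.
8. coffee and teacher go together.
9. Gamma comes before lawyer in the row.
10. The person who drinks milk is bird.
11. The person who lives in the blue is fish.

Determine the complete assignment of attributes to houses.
Solution:

House | Drink | Team | Profession | Color | Pet
-----------------------------------------------
  1   | coffee | Alpha | teacher | blue | fish
  2   | milk | Gamma | doctor | red | bird
  3   | tea | Delta | lawyer | green | dog
  4   | juice | Beta | engineer | white | cat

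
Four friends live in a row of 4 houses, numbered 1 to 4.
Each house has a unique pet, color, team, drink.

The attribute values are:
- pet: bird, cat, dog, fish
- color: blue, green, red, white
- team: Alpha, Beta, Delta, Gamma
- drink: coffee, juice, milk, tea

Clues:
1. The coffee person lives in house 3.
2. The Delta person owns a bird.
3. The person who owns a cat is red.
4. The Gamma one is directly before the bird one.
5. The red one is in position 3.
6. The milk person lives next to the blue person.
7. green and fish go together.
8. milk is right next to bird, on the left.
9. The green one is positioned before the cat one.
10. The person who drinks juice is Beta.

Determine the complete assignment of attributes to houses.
Solution:

House | Pet | Color | Team | Drink
----------------------------------
  1   | fish | green | Gamma | milk
  2   | bird | blue | Delta | tea
  3   | cat | red | Alpha | coffee
  4   | dog | white | Beta | juice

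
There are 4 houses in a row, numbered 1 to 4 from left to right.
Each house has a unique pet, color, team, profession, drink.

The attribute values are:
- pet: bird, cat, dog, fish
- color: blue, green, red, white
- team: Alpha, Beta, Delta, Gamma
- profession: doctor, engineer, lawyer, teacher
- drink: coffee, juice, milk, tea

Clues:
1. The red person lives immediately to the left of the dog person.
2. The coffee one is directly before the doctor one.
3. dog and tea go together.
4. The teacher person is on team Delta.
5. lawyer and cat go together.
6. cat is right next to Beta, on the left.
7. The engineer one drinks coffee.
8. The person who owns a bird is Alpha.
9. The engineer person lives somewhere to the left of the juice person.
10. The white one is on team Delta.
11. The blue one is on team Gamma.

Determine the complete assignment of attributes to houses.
Solution:

House | Pet | Color | Team | Profession | Drink
-----------------------------------------------
  1   | cat | blue | Gamma | lawyer | milk
  2   | fish | green | Beta | engineer | coffee
  3   | bird | red | Alpha | doctor | juice
  4   | dog | white | Delta | teacher | tea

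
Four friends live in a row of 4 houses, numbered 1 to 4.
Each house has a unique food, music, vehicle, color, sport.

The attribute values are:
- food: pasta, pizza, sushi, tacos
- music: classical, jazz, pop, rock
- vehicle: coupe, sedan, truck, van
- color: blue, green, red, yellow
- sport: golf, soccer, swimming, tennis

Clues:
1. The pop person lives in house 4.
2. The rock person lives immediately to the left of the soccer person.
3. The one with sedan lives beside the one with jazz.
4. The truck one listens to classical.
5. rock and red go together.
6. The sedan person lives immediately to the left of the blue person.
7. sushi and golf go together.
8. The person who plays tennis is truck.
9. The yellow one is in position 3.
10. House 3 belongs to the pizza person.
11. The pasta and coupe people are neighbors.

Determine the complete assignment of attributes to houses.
Solution:

House | Food | Music | Vehicle | Color | Sport
----------------------------------------------
  1   | pasta | rock | sedan | red | swimming
  2   | tacos | jazz | coupe | blue | soccer
  3   | pizza | classical | truck | yellow | tennis
  4   | sushi | pop | van | green | golf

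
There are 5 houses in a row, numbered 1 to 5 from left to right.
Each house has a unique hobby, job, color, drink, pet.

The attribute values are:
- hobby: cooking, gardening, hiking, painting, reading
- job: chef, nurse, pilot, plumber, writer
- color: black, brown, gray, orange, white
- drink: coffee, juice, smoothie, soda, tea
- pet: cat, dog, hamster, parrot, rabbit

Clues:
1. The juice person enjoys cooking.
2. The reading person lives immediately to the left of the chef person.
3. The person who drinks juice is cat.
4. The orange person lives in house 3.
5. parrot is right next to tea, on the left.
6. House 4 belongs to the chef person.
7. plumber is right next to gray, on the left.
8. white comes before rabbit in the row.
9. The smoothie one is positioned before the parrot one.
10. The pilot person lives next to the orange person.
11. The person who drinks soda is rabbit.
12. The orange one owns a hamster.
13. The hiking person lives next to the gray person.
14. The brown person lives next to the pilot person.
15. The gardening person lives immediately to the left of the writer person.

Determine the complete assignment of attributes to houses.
Solution:

House | Hobby | Job | Color | Drink | Pet
-----------------------------------------
  1   | hiking | plumber | brown | smoothie | dog
  2   | gardening | pilot | gray | coffee | parrot
  3   | reading | writer | orange | tea | hamster
  4   | cooking | chef | white | juice | cat
  5   | painting | nurse | black | soda | rabbit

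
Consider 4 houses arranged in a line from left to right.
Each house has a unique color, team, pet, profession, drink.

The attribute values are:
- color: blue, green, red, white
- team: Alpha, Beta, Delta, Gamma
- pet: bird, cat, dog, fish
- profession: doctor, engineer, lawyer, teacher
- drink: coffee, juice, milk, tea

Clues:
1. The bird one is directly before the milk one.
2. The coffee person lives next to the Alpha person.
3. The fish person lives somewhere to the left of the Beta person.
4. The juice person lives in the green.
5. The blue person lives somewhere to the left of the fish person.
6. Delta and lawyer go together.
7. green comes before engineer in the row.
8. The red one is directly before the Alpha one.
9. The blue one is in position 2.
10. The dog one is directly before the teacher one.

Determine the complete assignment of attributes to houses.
Solution:

House | Color | Team | Pet | Profession | Drink
-----------------------------------------------
  1   | red | Delta | bird | lawyer | coffee
  2   | blue | Alpha | dog | doctor | milk
  3   | green | Gamma | fish | teacher | juice
  4   | white | Beta | cat | engineer | tea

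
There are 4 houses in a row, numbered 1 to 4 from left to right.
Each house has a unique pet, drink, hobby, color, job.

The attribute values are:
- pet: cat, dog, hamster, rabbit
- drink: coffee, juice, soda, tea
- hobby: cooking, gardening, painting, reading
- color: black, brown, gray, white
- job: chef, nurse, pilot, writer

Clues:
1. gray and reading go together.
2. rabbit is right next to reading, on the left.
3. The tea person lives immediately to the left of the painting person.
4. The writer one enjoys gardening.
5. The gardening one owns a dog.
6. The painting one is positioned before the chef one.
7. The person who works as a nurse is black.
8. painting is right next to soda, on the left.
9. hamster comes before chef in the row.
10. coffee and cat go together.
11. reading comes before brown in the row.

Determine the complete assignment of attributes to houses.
Solution:

House | Pet | Drink | Hobby | Color | Job
-----------------------------------------
  1   | dog | tea | gardening | white | writer
  2   | rabbit | juice | painting | black | nurse
  3   | hamster | soda | reading | gray | pilot
  4   | cat | coffee | cooking | brown | chef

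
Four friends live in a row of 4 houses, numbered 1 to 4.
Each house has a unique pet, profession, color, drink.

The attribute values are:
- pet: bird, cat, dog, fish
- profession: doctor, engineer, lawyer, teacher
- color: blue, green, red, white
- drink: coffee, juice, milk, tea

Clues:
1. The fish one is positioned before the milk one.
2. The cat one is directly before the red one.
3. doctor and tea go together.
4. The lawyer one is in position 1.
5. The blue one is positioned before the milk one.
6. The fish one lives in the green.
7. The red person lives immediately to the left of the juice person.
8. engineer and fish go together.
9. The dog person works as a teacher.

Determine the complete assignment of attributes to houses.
Solution:

House | Pet | Profession | Color | Drink
----------------------------------------
  1   | cat | lawyer | blue | coffee
  2   | bird | doctor | red | tea
  3   | fish | engineer | green | juice
  4   | dog | teacher | white | milk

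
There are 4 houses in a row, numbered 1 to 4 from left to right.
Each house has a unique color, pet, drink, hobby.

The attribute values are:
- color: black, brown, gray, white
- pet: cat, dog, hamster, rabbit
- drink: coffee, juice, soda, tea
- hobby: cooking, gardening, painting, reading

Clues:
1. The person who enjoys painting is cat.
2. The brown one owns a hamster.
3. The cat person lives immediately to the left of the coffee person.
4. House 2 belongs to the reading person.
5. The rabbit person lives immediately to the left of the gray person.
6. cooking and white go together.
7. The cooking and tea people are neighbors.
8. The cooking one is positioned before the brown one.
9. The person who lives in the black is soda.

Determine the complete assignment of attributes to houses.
Solution:

House | Color | Pet | Drink | Hobby
-----------------------------------
  1   | white | rabbit | juice | cooking
  2   | gray | dog | tea | reading
  3   | black | cat | soda | painting
  4   | brown | hamster | coffee | gardening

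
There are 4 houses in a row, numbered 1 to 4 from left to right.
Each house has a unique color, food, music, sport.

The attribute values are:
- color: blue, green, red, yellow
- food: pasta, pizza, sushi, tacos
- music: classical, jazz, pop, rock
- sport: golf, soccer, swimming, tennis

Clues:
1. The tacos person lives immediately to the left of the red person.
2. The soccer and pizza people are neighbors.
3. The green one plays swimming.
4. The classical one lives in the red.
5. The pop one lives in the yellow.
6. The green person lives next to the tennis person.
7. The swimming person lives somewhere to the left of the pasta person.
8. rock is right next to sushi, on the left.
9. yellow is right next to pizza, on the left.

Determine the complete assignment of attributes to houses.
Solution:

House | Color | Food | Music | Sport
------------------------------------
  1   | green | tacos | rock | swimming
  2   | red | sushi | classical | tennis
  3   | yellow | pasta | pop | soccer
  4   | blue | pizza | jazz | golf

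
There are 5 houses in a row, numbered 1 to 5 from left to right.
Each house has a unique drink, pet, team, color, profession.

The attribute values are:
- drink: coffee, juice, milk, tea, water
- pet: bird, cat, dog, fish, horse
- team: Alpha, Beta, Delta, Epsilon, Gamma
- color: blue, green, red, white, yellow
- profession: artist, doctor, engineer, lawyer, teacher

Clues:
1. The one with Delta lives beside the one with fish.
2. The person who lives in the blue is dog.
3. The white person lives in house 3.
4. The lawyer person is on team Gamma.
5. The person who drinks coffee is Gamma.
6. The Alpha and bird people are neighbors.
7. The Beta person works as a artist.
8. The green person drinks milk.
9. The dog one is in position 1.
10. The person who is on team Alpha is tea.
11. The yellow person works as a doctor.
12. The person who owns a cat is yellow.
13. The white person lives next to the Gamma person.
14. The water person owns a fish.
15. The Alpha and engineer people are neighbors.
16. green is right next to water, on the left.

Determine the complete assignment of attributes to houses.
Solution:

House | Drink | Pet | Team | Color | Profession
-----------------------------------------------
  1   | tea | dog | Alpha | blue | teacher
  2   | milk | bird | Delta | green | engineer
  3   | water | fish | Beta | white | artist
  4   | coffee | horse | Gamma | red | lawyer
  5   | juice | cat | Epsilon | yellow | doctor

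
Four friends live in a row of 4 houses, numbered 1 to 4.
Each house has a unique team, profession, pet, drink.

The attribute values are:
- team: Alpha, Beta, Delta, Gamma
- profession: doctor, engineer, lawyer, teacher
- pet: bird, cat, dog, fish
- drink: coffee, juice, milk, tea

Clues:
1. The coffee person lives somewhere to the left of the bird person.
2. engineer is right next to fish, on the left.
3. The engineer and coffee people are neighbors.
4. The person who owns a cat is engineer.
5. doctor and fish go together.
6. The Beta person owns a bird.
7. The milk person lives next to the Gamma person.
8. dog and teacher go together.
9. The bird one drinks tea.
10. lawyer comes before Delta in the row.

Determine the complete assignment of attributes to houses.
Solution:

House | Team | Profession | Pet | Drink
---------------------------------------
  1   | Alpha | engineer | cat | milk
  2   | Gamma | doctor | fish | coffee
  3   | Beta | lawyer | bird | tea
  4   | Delta | teacher | dog | juice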